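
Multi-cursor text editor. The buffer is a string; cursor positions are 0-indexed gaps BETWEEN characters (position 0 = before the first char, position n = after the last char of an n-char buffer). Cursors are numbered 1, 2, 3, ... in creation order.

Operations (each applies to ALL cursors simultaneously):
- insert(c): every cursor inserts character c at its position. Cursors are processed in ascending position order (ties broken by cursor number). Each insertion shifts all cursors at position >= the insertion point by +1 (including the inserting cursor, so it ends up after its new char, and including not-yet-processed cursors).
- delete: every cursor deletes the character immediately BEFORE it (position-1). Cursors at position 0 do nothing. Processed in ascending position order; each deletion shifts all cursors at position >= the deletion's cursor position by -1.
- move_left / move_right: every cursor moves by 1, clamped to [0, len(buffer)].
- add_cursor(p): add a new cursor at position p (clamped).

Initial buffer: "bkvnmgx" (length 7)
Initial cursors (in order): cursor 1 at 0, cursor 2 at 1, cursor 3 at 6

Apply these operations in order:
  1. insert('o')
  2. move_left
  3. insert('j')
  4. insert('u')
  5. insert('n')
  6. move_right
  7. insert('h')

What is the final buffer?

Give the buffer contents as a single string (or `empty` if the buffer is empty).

After op 1 (insert('o')): buffer="obokvnmgox" (len 10), cursors c1@1 c2@3 c3@9, authorship 1.2.....3.
After op 2 (move_left): buffer="obokvnmgox" (len 10), cursors c1@0 c2@2 c3@8, authorship 1.2.....3.
After op 3 (insert('j')): buffer="jobjokvnmgjox" (len 13), cursors c1@1 c2@4 c3@11, authorship 11.22.....33.
After op 4 (insert('u')): buffer="juobjuokvnmgjuox" (len 16), cursors c1@2 c2@6 c3@14, authorship 111.222.....333.
After op 5 (insert('n')): buffer="junobjunokvnmgjunox" (len 19), cursors c1@3 c2@8 c3@17, authorship 1111.2222.....3333.
After op 6 (move_right): buffer="junobjunokvnmgjunox" (len 19), cursors c1@4 c2@9 c3@18, authorship 1111.2222.....3333.
After op 7 (insert('h')): buffer="junohbjunohkvnmgjunohx" (len 22), cursors c1@5 c2@11 c3@21, authorship 11111.22222.....33333.

Answer: junohbjunohkvnmgjunohx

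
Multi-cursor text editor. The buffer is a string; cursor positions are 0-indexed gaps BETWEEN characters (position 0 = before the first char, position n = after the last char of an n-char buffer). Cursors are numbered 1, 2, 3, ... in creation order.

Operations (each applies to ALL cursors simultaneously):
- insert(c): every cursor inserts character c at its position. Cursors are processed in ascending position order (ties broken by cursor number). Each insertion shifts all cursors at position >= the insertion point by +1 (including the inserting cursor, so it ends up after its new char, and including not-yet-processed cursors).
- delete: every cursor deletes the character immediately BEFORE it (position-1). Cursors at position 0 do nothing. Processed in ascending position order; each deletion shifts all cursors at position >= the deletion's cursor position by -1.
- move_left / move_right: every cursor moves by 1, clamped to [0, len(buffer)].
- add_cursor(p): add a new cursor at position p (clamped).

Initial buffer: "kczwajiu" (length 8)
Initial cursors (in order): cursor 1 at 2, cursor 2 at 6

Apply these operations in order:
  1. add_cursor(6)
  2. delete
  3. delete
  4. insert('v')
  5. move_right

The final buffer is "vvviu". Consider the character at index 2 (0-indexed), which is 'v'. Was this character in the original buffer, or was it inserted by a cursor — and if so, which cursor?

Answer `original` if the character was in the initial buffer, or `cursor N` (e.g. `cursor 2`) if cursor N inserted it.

Answer: cursor 3

Derivation:
After op 1 (add_cursor(6)): buffer="kczwajiu" (len 8), cursors c1@2 c2@6 c3@6, authorship ........
After op 2 (delete): buffer="kzwiu" (len 5), cursors c1@1 c2@3 c3@3, authorship .....
After op 3 (delete): buffer="iu" (len 2), cursors c1@0 c2@0 c3@0, authorship ..
After op 4 (insert('v')): buffer="vvviu" (len 5), cursors c1@3 c2@3 c3@3, authorship 123..
After op 5 (move_right): buffer="vvviu" (len 5), cursors c1@4 c2@4 c3@4, authorship 123..
Authorship (.=original, N=cursor N): 1 2 3 . .
Index 2: author = 3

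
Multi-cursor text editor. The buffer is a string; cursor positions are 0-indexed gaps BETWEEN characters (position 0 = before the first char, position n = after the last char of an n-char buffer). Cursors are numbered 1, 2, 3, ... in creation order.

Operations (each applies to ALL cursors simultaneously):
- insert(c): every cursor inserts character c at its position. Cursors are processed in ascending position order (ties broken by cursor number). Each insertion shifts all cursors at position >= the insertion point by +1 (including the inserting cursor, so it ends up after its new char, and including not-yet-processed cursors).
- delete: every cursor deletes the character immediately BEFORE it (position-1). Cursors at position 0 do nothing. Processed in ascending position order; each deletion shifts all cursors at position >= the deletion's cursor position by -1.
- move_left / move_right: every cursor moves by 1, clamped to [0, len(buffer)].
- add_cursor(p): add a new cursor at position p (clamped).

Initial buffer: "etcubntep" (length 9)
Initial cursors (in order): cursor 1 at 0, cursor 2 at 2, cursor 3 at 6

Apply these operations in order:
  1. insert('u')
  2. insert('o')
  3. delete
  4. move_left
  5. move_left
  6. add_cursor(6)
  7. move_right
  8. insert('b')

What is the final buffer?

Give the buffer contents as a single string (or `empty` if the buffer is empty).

After op 1 (insert('u')): buffer="uetucubnutep" (len 12), cursors c1@1 c2@4 c3@9, authorship 1..2....3...
After op 2 (insert('o')): buffer="uoetuocubnuotep" (len 15), cursors c1@2 c2@6 c3@12, authorship 11..22....33...
After op 3 (delete): buffer="uetucubnutep" (len 12), cursors c1@1 c2@4 c3@9, authorship 1..2....3...
After op 4 (move_left): buffer="uetucubnutep" (len 12), cursors c1@0 c2@3 c3@8, authorship 1..2....3...
After op 5 (move_left): buffer="uetucubnutep" (len 12), cursors c1@0 c2@2 c3@7, authorship 1..2....3...
After op 6 (add_cursor(6)): buffer="uetucubnutep" (len 12), cursors c1@0 c2@2 c4@6 c3@7, authorship 1..2....3...
After op 7 (move_right): buffer="uetucubnutep" (len 12), cursors c1@1 c2@3 c4@7 c3@8, authorship 1..2....3...
After op 8 (insert('b')): buffer="ubetbucubbnbutep" (len 16), cursors c1@2 c2@5 c4@10 c3@12, authorship 11..22...4.33...

Answer: ubetbucubbnbutep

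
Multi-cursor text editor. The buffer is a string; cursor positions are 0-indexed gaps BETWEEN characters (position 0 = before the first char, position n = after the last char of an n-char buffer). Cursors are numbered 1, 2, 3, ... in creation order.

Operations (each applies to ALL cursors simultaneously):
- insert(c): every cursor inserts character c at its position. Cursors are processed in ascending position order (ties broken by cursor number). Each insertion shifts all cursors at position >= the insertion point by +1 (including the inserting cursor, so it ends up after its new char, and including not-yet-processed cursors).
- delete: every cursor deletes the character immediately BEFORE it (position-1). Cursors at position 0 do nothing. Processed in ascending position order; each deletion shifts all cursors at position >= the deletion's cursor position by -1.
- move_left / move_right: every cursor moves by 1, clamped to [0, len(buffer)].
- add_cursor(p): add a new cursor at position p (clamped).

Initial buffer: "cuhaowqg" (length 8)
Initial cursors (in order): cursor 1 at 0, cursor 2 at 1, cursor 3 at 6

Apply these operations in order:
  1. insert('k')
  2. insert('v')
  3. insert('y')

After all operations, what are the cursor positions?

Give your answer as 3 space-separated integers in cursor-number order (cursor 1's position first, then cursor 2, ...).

After op 1 (insert('k')): buffer="kckuhaowkqg" (len 11), cursors c1@1 c2@3 c3@9, authorship 1.2.....3..
After op 2 (insert('v')): buffer="kvckvuhaowkvqg" (len 14), cursors c1@2 c2@5 c3@12, authorship 11.22.....33..
After op 3 (insert('y')): buffer="kvyckvyuhaowkvyqg" (len 17), cursors c1@3 c2@7 c3@15, authorship 111.222.....333..

Answer: 3 7 15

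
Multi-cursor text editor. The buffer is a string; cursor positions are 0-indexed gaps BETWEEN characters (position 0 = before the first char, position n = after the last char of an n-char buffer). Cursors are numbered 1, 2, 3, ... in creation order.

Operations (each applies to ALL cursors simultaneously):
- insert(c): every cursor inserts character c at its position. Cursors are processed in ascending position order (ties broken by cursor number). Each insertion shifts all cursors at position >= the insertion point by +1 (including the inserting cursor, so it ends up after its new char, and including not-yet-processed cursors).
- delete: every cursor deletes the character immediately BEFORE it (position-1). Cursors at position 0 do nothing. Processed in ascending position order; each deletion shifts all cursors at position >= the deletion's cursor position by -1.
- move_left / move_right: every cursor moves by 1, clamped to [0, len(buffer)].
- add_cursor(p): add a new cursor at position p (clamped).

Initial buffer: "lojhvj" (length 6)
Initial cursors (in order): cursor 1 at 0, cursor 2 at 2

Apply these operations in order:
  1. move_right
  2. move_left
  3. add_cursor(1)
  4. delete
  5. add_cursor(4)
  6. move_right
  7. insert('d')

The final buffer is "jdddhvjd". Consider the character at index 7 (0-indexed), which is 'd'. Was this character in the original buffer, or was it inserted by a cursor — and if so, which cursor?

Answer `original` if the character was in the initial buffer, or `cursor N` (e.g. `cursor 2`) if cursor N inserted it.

Answer: cursor 4

Derivation:
After op 1 (move_right): buffer="lojhvj" (len 6), cursors c1@1 c2@3, authorship ......
After op 2 (move_left): buffer="lojhvj" (len 6), cursors c1@0 c2@2, authorship ......
After op 3 (add_cursor(1)): buffer="lojhvj" (len 6), cursors c1@0 c3@1 c2@2, authorship ......
After op 4 (delete): buffer="jhvj" (len 4), cursors c1@0 c2@0 c3@0, authorship ....
After op 5 (add_cursor(4)): buffer="jhvj" (len 4), cursors c1@0 c2@0 c3@0 c4@4, authorship ....
After op 6 (move_right): buffer="jhvj" (len 4), cursors c1@1 c2@1 c3@1 c4@4, authorship ....
After op 7 (insert('d')): buffer="jdddhvjd" (len 8), cursors c1@4 c2@4 c3@4 c4@8, authorship .123...4
Authorship (.=original, N=cursor N): . 1 2 3 . . . 4
Index 7: author = 4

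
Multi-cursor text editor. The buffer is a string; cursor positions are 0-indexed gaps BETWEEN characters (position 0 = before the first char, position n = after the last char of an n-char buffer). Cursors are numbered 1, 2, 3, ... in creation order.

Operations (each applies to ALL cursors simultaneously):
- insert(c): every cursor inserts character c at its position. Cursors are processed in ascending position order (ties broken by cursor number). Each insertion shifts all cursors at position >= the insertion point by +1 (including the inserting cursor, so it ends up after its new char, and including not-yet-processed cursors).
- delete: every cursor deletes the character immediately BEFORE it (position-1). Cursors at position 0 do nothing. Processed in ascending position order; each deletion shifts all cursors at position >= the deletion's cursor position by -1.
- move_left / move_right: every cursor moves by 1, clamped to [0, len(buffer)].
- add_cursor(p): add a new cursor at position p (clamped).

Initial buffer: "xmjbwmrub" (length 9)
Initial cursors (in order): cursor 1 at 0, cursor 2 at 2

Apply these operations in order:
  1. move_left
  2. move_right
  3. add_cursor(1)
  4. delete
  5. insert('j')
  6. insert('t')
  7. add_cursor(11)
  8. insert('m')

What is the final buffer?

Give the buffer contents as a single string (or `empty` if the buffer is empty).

Answer: jjjtttmmmjbwmrmub

Derivation:
After op 1 (move_left): buffer="xmjbwmrub" (len 9), cursors c1@0 c2@1, authorship .........
After op 2 (move_right): buffer="xmjbwmrub" (len 9), cursors c1@1 c2@2, authorship .........
After op 3 (add_cursor(1)): buffer="xmjbwmrub" (len 9), cursors c1@1 c3@1 c2@2, authorship .........
After op 4 (delete): buffer="jbwmrub" (len 7), cursors c1@0 c2@0 c3@0, authorship .......
After op 5 (insert('j')): buffer="jjjjbwmrub" (len 10), cursors c1@3 c2@3 c3@3, authorship 123.......
After op 6 (insert('t')): buffer="jjjtttjbwmrub" (len 13), cursors c1@6 c2@6 c3@6, authorship 123123.......
After op 7 (add_cursor(11)): buffer="jjjtttjbwmrub" (len 13), cursors c1@6 c2@6 c3@6 c4@11, authorship 123123.......
After op 8 (insert('m')): buffer="jjjtttmmmjbwmrmub" (len 17), cursors c1@9 c2@9 c3@9 c4@15, authorship 123123123.....4..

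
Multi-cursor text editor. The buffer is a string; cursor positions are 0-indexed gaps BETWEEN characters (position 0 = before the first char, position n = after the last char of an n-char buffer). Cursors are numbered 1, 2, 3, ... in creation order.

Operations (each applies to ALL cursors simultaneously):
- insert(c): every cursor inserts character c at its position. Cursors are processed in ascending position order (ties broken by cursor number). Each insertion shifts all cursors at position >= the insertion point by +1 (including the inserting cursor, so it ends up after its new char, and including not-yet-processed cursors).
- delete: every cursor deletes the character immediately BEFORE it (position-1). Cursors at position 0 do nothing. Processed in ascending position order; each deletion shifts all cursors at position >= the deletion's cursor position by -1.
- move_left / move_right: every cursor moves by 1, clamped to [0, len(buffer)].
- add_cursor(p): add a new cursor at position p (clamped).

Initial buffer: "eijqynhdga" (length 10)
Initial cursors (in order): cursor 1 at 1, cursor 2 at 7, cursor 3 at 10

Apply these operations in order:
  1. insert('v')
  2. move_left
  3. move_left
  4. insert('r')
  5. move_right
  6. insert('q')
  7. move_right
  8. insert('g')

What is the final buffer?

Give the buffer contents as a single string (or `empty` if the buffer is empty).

After op 1 (insert('v')): buffer="evijqynhvdgav" (len 13), cursors c1@2 c2@9 c3@13, authorship .1......2...3
After op 2 (move_left): buffer="evijqynhvdgav" (len 13), cursors c1@1 c2@8 c3@12, authorship .1......2...3
After op 3 (move_left): buffer="evijqynhvdgav" (len 13), cursors c1@0 c2@7 c3@11, authorship .1......2...3
After op 4 (insert('r')): buffer="revijqynrhvdgrav" (len 16), cursors c1@1 c2@9 c3@14, authorship 1.1.....2.2..3.3
After op 5 (move_right): buffer="revijqynrhvdgrav" (len 16), cursors c1@2 c2@10 c3@15, authorship 1.1.....2.2..3.3
After op 6 (insert('q')): buffer="reqvijqynrhqvdgraqv" (len 19), cursors c1@3 c2@12 c3@18, authorship 1.11.....2.22..3.33
After op 7 (move_right): buffer="reqvijqynrhqvdgraqv" (len 19), cursors c1@4 c2@13 c3@19, authorship 1.11.....2.22..3.33
After op 8 (insert('g')): buffer="reqvgijqynrhqvgdgraqvg" (len 22), cursors c1@5 c2@15 c3@22, authorship 1.111.....2.222..3.333

Answer: reqvgijqynrhqvgdgraqvg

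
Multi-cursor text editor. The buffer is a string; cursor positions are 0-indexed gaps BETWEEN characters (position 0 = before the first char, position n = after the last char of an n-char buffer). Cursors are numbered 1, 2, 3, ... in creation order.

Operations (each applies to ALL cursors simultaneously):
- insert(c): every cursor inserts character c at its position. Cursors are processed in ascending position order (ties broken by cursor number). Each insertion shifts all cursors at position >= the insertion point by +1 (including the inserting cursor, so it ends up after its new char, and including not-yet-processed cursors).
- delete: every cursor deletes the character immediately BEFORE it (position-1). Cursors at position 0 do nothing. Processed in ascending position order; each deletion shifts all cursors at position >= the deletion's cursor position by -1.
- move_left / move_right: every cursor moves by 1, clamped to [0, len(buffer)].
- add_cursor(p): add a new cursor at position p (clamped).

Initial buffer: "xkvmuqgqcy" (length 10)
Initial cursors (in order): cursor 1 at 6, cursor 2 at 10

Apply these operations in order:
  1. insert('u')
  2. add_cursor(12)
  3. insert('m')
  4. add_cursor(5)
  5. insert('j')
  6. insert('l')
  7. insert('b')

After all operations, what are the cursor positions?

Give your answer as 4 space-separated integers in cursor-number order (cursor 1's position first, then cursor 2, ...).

After op 1 (insert('u')): buffer="xkvmuqugqcyu" (len 12), cursors c1@7 c2@12, authorship ......1....2
After op 2 (add_cursor(12)): buffer="xkvmuqugqcyu" (len 12), cursors c1@7 c2@12 c3@12, authorship ......1....2
After op 3 (insert('m')): buffer="xkvmuqumgqcyumm" (len 15), cursors c1@8 c2@15 c3@15, authorship ......11....223
After op 4 (add_cursor(5)): buffer="xkvmuqumgqcyumm" (len 15), cursors c4@5 c1@8 c2@15 c3@15, authorship ......11....223
After op 5 (insert('j')): buffer="xkvmujqumjgqcyummjj" (len 19), cursors c4@6 c1@10 c2@19 c3@19, authorship .....4.111....22323
After op 6 (insert('l')): buffer="xkvmujlqumjlgqcyummjjll" (len 23), cursors c4@7 c1@12 c2@23 c3@23, authorship .....44.1111....2232323
After op 7 (insert('b')): buffer="xkvmujlbqumjlbgqcyummjjllbb" (len 27), cursors c4@8 c1@14 c2@27 c3@27, authorship .....444.11111....223232323

Answer: 14 27 27 8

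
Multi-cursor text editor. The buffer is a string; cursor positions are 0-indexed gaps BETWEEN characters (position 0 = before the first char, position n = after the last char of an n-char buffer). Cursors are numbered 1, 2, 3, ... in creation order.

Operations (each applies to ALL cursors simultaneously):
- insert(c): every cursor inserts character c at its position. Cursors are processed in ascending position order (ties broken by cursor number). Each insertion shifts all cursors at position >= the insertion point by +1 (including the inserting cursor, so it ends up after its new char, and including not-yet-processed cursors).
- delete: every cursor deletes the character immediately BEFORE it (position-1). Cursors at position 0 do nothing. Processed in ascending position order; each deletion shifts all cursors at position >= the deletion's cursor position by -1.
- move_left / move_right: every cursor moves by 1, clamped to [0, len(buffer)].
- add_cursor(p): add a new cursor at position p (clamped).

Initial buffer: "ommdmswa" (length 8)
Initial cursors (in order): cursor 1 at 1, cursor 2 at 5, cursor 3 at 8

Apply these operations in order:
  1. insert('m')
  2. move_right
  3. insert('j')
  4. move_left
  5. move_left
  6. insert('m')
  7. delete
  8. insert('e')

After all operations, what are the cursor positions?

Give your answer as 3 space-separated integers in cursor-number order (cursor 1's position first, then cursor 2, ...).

After op 1 (insert('m')): buffer="ommmdmmswam" (len 11), cursors c1@2 c2@7 c3@11, authorship .1....2...3
After op 2 (move_right): buffer="ommmdmmswam" (len 11), cursors c1@3 c2@8 c3@11, authorship .1....2...3
After op 3 (insert('j')): buffer="ommjmdmmsjwamj" (len 14), cursors c1@4 c2@10 c3@14, authorship .1.1...2.2..33
After op 4 (move_left): buffer="ommjmdmmsjwamj" (len 14), cursors c1@3 c2@9 c3@13, authorship .1.1...2.2..33
After op 5 (move_left): buffer="ommjmdmmsjwamj" (len 14), cursors c1@2 c2@8 c3@12, authorship .1.1...2.2..33
After op 6 (insert('m')): buffer="ommmjmdmmmsjwammj" (len 17), cursors c1@3 c2@10 c3@15, authorship .11.1...22.2..333
After op 7 (delete): buffer="ommjmdmmsjwamj" (len 14), cursors c1@2 c2@8 c3@12, authorship .1.1...2.2..33
After op 8 (insert('e')): buffer="omemjmdmmesjwaemj" (len 17), cursors c1@3 c2@10 c3@15, authorship .11.1...22.2..333

Answer: 3 10 15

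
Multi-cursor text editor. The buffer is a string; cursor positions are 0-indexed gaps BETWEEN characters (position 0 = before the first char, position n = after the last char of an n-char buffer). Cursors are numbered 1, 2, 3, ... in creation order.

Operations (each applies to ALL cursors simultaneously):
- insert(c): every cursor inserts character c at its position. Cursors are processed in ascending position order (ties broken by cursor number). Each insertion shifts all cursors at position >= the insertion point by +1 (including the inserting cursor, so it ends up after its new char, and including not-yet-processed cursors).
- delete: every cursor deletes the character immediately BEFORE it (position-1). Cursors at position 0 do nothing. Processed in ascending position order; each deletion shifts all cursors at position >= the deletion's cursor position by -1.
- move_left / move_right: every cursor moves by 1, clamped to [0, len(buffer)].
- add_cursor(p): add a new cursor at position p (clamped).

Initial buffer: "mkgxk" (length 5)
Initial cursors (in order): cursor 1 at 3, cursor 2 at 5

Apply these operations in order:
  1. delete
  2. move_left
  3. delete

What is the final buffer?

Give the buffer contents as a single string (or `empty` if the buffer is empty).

After op 1 (delete): buffer="mkx" (len 3), cursors c1@2 c2@3, authorship ...
After op 2 (move_left): buffer="mkx" (len 3), cursors c1@1 c2@2, authorship ...
After op 3 (delete): buffer="x" (len 1), cursors c1@0 c2@0, authorship .

Answer: x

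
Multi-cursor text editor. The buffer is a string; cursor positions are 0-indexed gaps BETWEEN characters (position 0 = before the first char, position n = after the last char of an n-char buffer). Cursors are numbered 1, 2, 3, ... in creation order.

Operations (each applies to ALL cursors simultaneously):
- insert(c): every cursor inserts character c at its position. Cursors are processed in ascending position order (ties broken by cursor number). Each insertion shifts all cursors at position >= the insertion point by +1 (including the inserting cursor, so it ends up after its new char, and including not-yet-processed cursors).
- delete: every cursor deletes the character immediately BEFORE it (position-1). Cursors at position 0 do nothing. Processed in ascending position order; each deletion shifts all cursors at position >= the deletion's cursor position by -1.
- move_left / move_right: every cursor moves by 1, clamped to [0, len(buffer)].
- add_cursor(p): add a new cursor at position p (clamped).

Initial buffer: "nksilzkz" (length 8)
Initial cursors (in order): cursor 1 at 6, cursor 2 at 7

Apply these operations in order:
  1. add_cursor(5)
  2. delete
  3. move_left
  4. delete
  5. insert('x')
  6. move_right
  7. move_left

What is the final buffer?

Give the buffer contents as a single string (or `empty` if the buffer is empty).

Answer: xxxiz

Derivation:
After op 1 (add_cursor(5)): buffer="nksilzkz" (len 8), cursors c3@5 c1@6 c2@7, authorship ........
After op 2 (delete): buffer="nksiz" (len 5), cursors c1@4 c2@4 c3@4, authorship .....
After op 3 (move_left): buffer="nksiz" (len 5), cursors c1@3 c2@3 c3@3, authorship .....
After op 4 (delete): buffer="iz" (len 2), cursors c1@0 c2@0 c3@0, authorship ..
After op 5 (insert('x')): buffer="xxxiz" (len 5), cursors c1@3 c2@3 c3@3, authorship 123..
After op 6 (move_right): buffer="xxxiz" (len 5), cursors c1@4 c2@4 c3@4, authorship 123..
After op 7 (move_left): buffer="xxxiz" (len 5), cursors c1@3 c2@3 c3@3, authorship 123..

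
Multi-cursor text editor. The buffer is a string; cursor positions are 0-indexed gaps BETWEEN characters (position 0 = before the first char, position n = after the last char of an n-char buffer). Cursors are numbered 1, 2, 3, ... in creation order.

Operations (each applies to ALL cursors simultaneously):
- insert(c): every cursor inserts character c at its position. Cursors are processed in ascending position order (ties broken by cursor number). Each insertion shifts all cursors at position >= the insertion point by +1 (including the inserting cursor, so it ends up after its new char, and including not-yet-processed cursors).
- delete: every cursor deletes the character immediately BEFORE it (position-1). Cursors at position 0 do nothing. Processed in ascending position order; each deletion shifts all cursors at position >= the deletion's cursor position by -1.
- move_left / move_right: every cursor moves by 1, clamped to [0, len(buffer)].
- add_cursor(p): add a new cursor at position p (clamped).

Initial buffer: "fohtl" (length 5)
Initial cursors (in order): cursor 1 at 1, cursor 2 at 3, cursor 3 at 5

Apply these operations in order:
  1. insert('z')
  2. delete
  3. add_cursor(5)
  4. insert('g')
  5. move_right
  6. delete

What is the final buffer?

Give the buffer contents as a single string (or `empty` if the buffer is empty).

Answer: fghgl

Derivation:
After op 1 (insert('z')): buffer="fzohztlz" (len 8), cursors c1@2 c2@5 c3@8, authorship .1..2..3
After op 2 (delete): buffer="fohtl" (len 5), cursors c1@1 c2@3 c3@5, authorship .....
After op 3 (add_cursor(5)): buffer="fohtl" (len 5), cursors c1@1 c2@3 c3@5 c4@5, authorship .....
After op 4 (insert('g')): buffer="fgohgtlgg" (len 9), cursors c1@2 c2@5 c3@9 c4@9, authorship .1..2..34
After op 5 (move_right): buffer="fgohgtlgg" (len 9), cursors c1@3 c2@6 c3@9 c4@9, authorship .1..2..34
After op 6 (delete): buffer="fghgl" (len 5), cursors c1@2 c2@4 c3@5 c4@5, authorship .1.2.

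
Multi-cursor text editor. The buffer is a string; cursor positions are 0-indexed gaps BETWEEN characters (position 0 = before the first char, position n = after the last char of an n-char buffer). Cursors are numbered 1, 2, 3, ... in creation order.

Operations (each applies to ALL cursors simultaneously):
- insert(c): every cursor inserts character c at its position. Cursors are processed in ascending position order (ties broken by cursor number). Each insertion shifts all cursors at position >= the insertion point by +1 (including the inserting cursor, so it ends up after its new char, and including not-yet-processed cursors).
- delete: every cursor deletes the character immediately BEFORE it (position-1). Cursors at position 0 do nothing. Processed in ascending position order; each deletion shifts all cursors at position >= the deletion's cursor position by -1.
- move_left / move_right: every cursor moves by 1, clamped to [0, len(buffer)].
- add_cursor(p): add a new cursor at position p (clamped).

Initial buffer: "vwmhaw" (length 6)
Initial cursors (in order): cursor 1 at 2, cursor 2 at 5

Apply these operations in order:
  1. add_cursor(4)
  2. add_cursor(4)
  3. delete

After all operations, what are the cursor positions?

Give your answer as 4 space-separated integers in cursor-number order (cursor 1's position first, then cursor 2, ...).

Answer: 1 1 1 1

Derivation:
After op 1 (add_cursor(4)): buffer="vwmhaw" (len 6), cursors c1@2 c3@4 c2@5, authorship ......
After op 2 (add_cursor(4)): buffer="vwmhaw" (len 6), cursors c1@2 c3@4 c4@4 c2@5, authorship ......
After op 3 (delete): buffer="vw" (len 2), cursors c1@1 c2@1 c3@1 c4@1, authorship ..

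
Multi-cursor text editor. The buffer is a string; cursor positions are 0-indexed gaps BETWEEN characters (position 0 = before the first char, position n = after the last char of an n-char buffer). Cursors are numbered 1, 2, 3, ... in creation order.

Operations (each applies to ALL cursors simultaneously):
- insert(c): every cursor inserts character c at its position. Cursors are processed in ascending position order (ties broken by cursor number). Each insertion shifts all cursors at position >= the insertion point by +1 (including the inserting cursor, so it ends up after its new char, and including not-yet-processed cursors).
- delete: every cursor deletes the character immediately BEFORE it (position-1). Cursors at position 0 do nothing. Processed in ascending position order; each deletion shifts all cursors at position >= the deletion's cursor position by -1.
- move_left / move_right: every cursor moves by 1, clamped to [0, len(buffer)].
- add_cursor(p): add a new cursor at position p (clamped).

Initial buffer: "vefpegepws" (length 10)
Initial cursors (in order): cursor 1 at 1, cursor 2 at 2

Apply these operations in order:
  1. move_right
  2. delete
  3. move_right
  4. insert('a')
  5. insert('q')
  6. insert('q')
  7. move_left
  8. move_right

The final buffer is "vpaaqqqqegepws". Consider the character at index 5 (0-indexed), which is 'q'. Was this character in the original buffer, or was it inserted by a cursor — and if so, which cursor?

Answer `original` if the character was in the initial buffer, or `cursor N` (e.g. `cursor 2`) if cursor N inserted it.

After op 1 (move_right): buffer="vefpegepws" (len 10), cursors c1@2 c2@3, authorship ..........
After op 2 (delete): buffer="vpegepws" (len 8), cursors c1@1 c2@1, authorship ........
After op 3 (move_right): buffer="vpegepws" (len 8), cursors c1@2 c2@2, authorship ........
After op 4 (insert('a')): buffer="vpaaegepws" (len 10), cursors c1@4 c2@4, authorship ..12......
After op 5 (insert('q')): buffer="vpaaqqegepws" (len 12), cursors c1@6 c2@6, authorship ..1212......
After op 6 (insert('q')): buffer="vpaaqqqqegepws" (len 14), cursors c1@8 c2@8, authorship ..121212......
After op 7 (move_left): buffer="vpaaqqqqegepws" (len 14), cursors c1@7 c2@7, authorship ..121212......
After op 8 (move_right): buffer="vpaaqqqqegepws" (len 14), cursors c1@8 c2@8, authorship ..121212......
Authorship (.=original, N=cursor N): . . 1 2 1 2 1 2 . . . . . .
Index 5: author = 2

Answer: cursor 2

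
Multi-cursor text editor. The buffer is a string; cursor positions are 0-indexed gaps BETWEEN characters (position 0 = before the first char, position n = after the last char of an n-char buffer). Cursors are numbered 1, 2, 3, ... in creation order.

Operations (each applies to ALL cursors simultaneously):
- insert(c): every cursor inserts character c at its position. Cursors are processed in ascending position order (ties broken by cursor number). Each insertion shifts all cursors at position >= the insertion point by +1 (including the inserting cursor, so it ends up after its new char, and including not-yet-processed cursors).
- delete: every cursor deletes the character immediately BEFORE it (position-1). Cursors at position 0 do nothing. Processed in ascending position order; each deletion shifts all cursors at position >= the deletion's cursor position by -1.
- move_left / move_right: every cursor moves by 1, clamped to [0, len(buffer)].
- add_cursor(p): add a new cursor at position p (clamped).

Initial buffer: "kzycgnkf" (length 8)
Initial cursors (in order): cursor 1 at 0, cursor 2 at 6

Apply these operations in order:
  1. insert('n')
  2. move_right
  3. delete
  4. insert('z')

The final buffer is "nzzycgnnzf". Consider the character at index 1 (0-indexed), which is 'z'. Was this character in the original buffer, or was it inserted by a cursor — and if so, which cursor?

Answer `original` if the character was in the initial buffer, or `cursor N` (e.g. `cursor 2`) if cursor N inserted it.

Answer: cursor 1

Derivation:
After op 1 (insert('n')): buffer="nkzycgnnkf" (len 10), cursors c1@1 c2@8, authorship 1......2..
After op 2 (move_right): buffer="nkzycgnnkf" (len 10), cursors c1@2 c2@9, authorship 1......2..
After op 3 (delete): buffer="nzycgnnf" (len 8), cursors c1@1 c2@7, authorship 1.....2.
After op 4 (insert('z')): buffer="nzzycgnnzf" (len 10), cursors c1@2 c2@9, authorship 11.....22.
Authorship (.=original, N=cursor N): 1 1 . . . . . 2 2 .
Index 1: author = 1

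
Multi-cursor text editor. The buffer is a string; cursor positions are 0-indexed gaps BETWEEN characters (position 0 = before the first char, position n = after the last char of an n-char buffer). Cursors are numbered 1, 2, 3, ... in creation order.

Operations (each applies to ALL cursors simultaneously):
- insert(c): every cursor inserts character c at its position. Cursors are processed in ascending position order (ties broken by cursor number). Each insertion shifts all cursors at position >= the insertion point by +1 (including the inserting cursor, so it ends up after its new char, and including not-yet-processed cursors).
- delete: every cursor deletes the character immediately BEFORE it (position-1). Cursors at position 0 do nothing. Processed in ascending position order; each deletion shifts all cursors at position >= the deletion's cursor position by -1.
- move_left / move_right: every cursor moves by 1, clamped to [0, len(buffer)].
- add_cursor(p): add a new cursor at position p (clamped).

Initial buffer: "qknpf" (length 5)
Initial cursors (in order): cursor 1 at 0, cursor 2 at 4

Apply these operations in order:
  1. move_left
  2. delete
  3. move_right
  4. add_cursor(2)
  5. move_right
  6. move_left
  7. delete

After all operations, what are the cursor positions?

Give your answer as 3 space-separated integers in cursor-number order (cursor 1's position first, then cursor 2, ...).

Answer: 0 0 0

Derivation:
After op 1 (move_left): buffer="qknpf" (len 5), cursors c1@0 c2@3, authorship .....
After op 2 (delete): buffer="qkpf" (len 4), cursors c1@0 c2@2, authorship ....
After op 3 (move_right): buffer="qkpf" (len 4), cursors c1@1 c2@3, authorship ....
After op 4 (add_cursor(2)): buffer="qkpf" (len 4), cursors c1@1 c3@2 c2@3, authorship ....
After op 5 (move_right): buffer="qkpf" (len 4), cursors c1@2 c3@3 c2@4, authorship ....
After op 6 (move_left): buffer="qkpf" (len 4), cursors c1@1 c3@2 c2@3, authorship ....
After op 7 (delete): buffer="f" (len 1), cursors c1@0 c2@0 c3@0, authorship .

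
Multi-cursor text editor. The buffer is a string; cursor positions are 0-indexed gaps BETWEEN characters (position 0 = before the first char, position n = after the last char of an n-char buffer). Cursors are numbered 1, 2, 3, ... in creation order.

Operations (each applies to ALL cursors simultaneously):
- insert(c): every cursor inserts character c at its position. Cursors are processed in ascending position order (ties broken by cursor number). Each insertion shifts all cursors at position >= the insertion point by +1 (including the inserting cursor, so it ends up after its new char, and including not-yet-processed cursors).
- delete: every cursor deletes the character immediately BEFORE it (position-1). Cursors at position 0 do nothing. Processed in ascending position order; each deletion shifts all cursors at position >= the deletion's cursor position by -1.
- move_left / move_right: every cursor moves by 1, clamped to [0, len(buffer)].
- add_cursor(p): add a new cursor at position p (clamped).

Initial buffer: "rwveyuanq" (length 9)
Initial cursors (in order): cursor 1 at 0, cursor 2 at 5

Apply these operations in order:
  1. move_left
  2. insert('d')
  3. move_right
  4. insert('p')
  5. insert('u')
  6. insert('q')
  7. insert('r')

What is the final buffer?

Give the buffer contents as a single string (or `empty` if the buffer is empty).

Answer: drpuqrwvedypuqruanq

Derivation:
After op 1 (move_left): buffer="rwveyuanq" (len 9), cursors c1@0 c2@4, authorship .........
After op 2 (insert('d')): buffer="drwvedyuanq" (len 11), cursors c1@1 c2@6, authorship 1....2.....
After op 3 (move_right): buffer="drwvedyuanq" (len 11), cursors c1@2 c2@7, authorship 1....2.....
After op 4 (insert('p')): buffer="drpwvedypuanq" (len 13), cursors c1@3 c2@9, authorship 1.1...2.2....
After op 5 (insert('u')): buffer="drpuwvedypuuanq" (len 15), cursors c1@4 c2@11, authorship 1.11...2.22....
After op 6 (insert('q')): buffer="drpuqwvedypuquanq" (len 17), cursors c1@5 c2@13, authorship 1.111...2.222....
After op 7 (insert('r')): buffer="drpuqrwvedypuqruanq" (len 19), cursors c1@6 c2@15, authorship 1.1111...2.2222....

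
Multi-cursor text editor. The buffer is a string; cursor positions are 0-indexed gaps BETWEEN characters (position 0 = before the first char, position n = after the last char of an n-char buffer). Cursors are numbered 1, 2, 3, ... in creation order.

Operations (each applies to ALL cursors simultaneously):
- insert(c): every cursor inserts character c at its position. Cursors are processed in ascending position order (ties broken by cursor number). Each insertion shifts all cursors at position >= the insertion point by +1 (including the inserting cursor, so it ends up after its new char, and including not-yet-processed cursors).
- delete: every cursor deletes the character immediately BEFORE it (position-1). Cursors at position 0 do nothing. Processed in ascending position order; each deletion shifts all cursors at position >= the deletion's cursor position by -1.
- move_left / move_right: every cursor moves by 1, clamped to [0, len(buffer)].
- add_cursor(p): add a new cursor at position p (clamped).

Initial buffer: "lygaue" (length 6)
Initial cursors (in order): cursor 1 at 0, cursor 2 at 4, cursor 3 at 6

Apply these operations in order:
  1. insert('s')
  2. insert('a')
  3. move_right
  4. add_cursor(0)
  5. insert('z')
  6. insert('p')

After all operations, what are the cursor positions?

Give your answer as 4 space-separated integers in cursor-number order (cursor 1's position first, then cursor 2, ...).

After op 1 (insert('s')): buffer="slygasues" (len 9), cursors c1@1 c2@6 c3@9, authorship 1....2..3
After op 2 (insert('a')): buffer="salygasauesa" (len 12), cursors c1@2 c2@8 c3@12, authorship 11....22..33
After op 3 (move_right): buffer="salygasauesa" (len 12), cursors c1@3 c2@9 c3@12, authorship 11....22..33
After op 4 (add_cursor(0)): buffer="salygasauesa" (len 12), cursors c4@0 c1@3 c2@9 c3@12, authorship 11....22..33
After op 5 (insert('z')): buffer="zsalzygasauzesaz" (len 16), cursors c4@1 c1@5 c2@12 c3@16, authorship 411.1...22.2.333
After op 6 (insert('p')): buffer="zpsalzpygasauzpesazp" (len 20), cursors c4@2 c1@7 c2@15 c3@20, authorship 4411.11...22.22.3333

Answer: 7 15 20 2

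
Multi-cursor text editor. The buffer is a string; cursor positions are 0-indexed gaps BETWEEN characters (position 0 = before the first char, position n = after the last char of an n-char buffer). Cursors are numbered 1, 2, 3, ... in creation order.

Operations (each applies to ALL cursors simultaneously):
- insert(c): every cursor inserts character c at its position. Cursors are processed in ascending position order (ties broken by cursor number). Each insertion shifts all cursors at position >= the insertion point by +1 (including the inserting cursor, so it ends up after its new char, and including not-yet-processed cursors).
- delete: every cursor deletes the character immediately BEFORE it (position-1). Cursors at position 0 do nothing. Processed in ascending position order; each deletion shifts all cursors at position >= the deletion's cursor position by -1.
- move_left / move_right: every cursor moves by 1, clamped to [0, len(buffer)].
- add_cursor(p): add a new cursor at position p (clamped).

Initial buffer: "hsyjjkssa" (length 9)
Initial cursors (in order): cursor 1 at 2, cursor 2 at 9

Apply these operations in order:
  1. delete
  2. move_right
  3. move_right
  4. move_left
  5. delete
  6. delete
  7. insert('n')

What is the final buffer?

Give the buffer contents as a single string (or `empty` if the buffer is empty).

After op 1 (delete): buffer="hyjjkss" (len 7), cursors c1@1 c2@7, authorship .......
After op 2 (move_right): buffer="hyjjkss" (len 7), cursors c1@2 c2@7, authorship .......
After op 3 (move_right): buffer="hyjjkss" (len 7), cursors c1@3 c2@7, authorship .......
After op 4 (move_left): buffer="hyjjkss" (len 7), cursors c1@2 c2@6, authorship .......
After op 5 (delete): buffer="hjjks" (len 5), cursors c1@1 c2@4, authorship .....
After op 6 (delete): buffer="jjs" (len 3), cursors c1@0 c2@2, authorship ...
After op 7 (insert('n')): buffer="njjns" (len 5), cursors c1@1 c2@4, authorship 1..2.

Answer: njjns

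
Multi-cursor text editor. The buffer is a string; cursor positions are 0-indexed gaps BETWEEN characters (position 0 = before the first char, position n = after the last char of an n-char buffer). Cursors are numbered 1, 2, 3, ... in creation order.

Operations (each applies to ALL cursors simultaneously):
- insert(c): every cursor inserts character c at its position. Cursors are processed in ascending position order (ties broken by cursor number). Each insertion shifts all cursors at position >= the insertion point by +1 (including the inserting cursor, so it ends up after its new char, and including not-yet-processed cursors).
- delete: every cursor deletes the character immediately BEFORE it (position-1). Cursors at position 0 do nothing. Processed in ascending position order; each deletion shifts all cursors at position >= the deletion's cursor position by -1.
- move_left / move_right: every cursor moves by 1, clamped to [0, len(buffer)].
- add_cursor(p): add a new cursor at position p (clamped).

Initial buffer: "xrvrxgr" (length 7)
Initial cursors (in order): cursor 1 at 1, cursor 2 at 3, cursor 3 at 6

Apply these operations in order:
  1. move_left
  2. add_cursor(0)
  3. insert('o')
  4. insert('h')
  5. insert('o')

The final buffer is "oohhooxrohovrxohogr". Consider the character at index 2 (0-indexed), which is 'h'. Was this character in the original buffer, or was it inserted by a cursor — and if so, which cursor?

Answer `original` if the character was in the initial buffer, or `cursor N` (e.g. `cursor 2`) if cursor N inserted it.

After op 1 (move_left): buffer="xrvrxgr" (len 7), cursors c1@0 c2@2 c3@5, authorship .......
After op 2 (add_cursor(0)): buffer="xrvrxgr" (len 7), cursors c1@0 c4@0 c2@2 c3@5, authorship .......
After op 3 (insert('o')): buffer="ooxrovrxogr" (len 11), cursors c1@2 c4@2 c2@5 c3@9, authorship 14..2...3..
After op 4 (insert('h')): buffer="oohhxrohvrxohgr" (len 15), cursors c1@4 c4@4 c2@8 c3@13, authorship 1414..22...33..
After op 5 (insert('o')): buffer="oohhooxrohovrxohogr" (len 19), cursors c1@6 c4@6 c2@11 c3@17, authorship 141414..222...333..
Authorship (.=original, N=cursor N): 1 4 1 4 1 4 . . 2 2 2 . . . 3 3 3 . .
Index 2: author = 1

Answer: cursor 1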